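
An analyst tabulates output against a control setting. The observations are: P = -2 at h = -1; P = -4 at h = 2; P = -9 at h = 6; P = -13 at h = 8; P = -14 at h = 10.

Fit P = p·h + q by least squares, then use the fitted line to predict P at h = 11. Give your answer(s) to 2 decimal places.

Compute the Gram sums: Σh·h = 205, Σh = 25, Σ1 = 5.
Moment sums: Σh·P = -304, ΣP = -42.
MᵀM·[p, q]ᵀ = MᵀP becomes [[205, 25]; [25, 5]]·[p, q]ᵀ = [-304, -42]ᵀ.
Eliminating q: 5·(row 1) − 25·(row 2) gives 400·p = 5·(-304) − 25·(-42) = -470, so p = -47/40.
Then q = ((-42) − 25·(-47/40))/5 = -101/40.
At h = 11: P̂ = (-47/40)·(11) + (-101/40)·(1) = -309/20.

P̂ = -15.45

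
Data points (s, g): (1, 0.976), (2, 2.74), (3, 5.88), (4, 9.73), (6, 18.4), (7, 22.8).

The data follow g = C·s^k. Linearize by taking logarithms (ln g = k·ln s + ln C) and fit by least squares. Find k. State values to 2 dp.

With ln gᵢ as the transformed response and ln sᵢ as the regressor:
Σln s = 6.9157, Σ(ln s)² = 10.6062, Σln g = 11.0695, Σln s·ln g = 17.1017.
Normal system: [[10.6062, 6.9157]; [6.9157, 6]]·[k, ln C]ᵀ = [17.1017, 11.0695]ᵀ.
Δ = 10.6062·6 − (6.9157)² = 15.8099; k = (17.1017·6 − 6.9157·11.0695)/15.8099 = 1.64809, ln C = (10.6062·11.0695 − 6.9157·17.1017)/15.8099 = -0.05469.

k = 1.65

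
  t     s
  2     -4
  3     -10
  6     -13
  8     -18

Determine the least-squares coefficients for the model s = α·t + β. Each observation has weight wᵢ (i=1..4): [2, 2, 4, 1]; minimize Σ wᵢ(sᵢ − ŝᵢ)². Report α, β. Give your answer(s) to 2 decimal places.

Entries of AᵀWA: Σwᵢ·t·t = 234, Σwᵢ·t = 42, Σwᵢ·1 = 9.
For AᵀWs: Σwᵢ·t·s = -532, Σwᵢ·s = -98.
det = 234·9 − 42² = 342.
α = ((-532)·9 − 42·(-98))/342 = -112/57; β = (234·(-98) − 42·(-532))/342 = -98/57.

α = -1.96, β = -1.72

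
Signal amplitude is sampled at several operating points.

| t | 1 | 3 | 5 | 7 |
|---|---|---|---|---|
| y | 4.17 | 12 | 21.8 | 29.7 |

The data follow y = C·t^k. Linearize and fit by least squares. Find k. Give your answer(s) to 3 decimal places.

Let Y = ln y. Fitting Y = k·ln t + ln C by least squares:
Σln t = 4.6540, Σ(ln t)² = 7.5838, Σln y = 10.3859, Σln t·ln y = 14.2890.
Equations: 7.5838·k + 4.6540·ln C = 14.2890;  4.6540·k + 4·ln C = 10.3859.
Slope k = (n·Σln t·ln y − Σln t·Σln y)/(n·Σ(ln t)² − (Σln t)²) = (4·14.2890 − 4.6540·10.3859)/8.6759 = 1.01665; ln C = (Σln y − k·Σln t)/n = 1.41360.

k = 1.017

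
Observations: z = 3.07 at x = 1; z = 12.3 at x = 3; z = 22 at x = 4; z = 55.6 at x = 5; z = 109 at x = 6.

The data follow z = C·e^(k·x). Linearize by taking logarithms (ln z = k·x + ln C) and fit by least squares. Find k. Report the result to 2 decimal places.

k = 0.72

With ln zᵢ as the transformed response and xᵢ as the regressor:
XᵀX = [[87.0000, 19.0000]; [19.0000, 5]], rhs = [69.2536, 15.4319]ᵀ  (here Σx = 19.0000, Σ(x)² = 87.0000, Σln z = 15.4319, Σx·ln z = 69.2536).
Δ = 87.0000·5 − (19.0000)² = 74.0000; k = (69.2536·5 − 19.0000·15.4319)/74.0000 = 0.71707, ln C = (87.0000·15.4319 − 19.0000·69.2536)/74.0000 = 0.36151.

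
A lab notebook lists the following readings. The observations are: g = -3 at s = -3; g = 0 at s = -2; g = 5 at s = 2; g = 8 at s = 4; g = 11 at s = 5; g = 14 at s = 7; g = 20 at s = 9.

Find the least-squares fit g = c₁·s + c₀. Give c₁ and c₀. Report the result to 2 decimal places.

With design matrix X, XᵀX = [[188, 22]; [22, 7]] and Xᵀg = [384, 55]ᵀ.
Determinant 188·7 − 22² = 832.
c₁ = (384·7 − 22·55)/832 = 739/416; c₀ = (188·55 − 22·384)/832 = 473/208.

c₁ = 1.78, c₀ = 2.27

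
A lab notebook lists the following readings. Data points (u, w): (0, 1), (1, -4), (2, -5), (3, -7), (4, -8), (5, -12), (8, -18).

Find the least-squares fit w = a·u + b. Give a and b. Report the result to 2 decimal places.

a = -2.23, b = -0.24

Entries of MᵀM: Σu·u = 119, Σu = 23, Σ1 = 7.
Moment sums: Σu·w = -271, Σw = -53.
So MᵀM·[a, b]ᵀ = Mᵀw: [[119, 23]; [23, 7]]·[a, b]ᵀ = [-271, -53]ᵀ.
Determinant 119·7 − 23² = 304.
a = ((-271)·7 − 23·(-53))/304 = -339/152; b = (119·(-53) − 23·(-271))/304 = -37/152.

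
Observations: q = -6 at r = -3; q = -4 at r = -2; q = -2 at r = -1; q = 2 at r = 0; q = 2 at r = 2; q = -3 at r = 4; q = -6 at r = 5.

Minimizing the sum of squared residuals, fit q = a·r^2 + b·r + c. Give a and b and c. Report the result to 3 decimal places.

a = -0.508, b = 1.127, c = 1.046

From the data, Σr^2·r^2 = 995, Σr^2·r = 161, Σr^2 = 59, Σr·r = 59, Σr = 5, Σ1 = 7.
For Xᵀq: Σr^2·q = -262, Σr·q = -10, Σq = -17.
XᵀX·[a, b, c]ᵀ = Xᵀq becomes [[995, 161, 59]; [161, 59, 5]; [59, 5, 7]]·[a, b, c]ᵀ = [-262, -10, -17]ᵀ.
Inverting the 3×3 Gram matrix, [a, b, c]ᵀ = [-3987/7852, 681/604, 2053/1963]ᵀ.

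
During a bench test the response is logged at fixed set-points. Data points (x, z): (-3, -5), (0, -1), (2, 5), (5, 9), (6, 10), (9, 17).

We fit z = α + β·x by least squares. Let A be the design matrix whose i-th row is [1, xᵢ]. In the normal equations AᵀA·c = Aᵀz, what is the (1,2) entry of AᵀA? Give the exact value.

19

Row 1 ↔ basis 1, column 2 ↔ basis x, so (AᵀA)_{1,2} = Σᵢ x = (1)·(-3) + (1)·(0) + (1)·(2) + (1)·(5) + (1)·(6) + (1)·(9) = 19.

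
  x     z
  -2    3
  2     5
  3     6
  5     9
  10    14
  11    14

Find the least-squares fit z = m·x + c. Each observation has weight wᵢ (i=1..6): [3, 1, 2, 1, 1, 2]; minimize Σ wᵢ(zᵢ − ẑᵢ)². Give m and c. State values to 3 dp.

Normal-equation sums: Σwᵢ·x·x = 401, Σwᵢ·x = 39, Σwᵢ·1 = 10.
Right-hand side: Σwᵢ·x·z = 521, Σwᵢ·z = 77.
AᵀWA·[m, c]ᵀ = AᵀWz becomes [[401, 39]; [39, 10]]·[m, c]ᵀ = [521, 77]ᵀ.
Eliminating c: 10·(row 1) − 39·(row 2) gives 2489·m = 10·521 − 39·77 = 2207, so m = 2207/2489.
Then c = (77 − 39·(2207/2489))/10 = 10558/2489.

m = 0.887, c = 4.242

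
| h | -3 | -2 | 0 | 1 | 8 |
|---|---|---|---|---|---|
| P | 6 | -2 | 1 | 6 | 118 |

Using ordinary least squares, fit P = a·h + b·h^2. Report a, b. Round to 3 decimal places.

Sums needed: Σh·h = 78, Σh·h^2 = 478, Σh^2·h^2 = 4194.
For AᵀP: Σh·P = 936, Σh^2·P = 7604.
Δ = 78·4194 − 478² = 98648.
a = (936·4194 − 478·7604)/98648 = 36359/12331; b = (78·7604 − 478·936)/98648 = 18213/12331.

a = 2.949, b = 1.477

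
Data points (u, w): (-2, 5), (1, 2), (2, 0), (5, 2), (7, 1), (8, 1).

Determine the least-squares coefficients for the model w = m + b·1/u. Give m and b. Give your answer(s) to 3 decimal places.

The normal equations are: 6·m + (411/280)·b = 11;  (411/280)·m + (123561/78400)·b = 47/280.
(Σ1 = 6, Σ1/u = 411/280, Σ1/u·1/u = 123561/78400, Σw = 11, Σ1/u·w = 47/280.)
Determinant 6·(123561/78400) − (411/280)² = 114489/15680.
m = (11·(123561/78400) − (411/280)·(47/280))/(114489/15680) = 446618/190815; b = (6·(47/280) − (411/280)·11)/(114489/15680) = -26376/12721.

m = 2.341, b = -2.073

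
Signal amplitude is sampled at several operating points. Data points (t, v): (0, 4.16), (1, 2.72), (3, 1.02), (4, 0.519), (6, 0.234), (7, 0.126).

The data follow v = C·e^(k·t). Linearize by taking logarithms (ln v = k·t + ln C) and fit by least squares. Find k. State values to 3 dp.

k = -0.499

Let Y = ln v. Fitting Y = k·t + ln C by least squares:
AᵀA = [[111.0000, 21.0000]; [21.0000, 6]], rhs = [-24.7783, -1.7338]ᵀ  (here Σt = 21.0000, Σ(t)² = 111.0000, Σln v = -1.7338, Σt·ln v = -24.7783).
Slope k = (n·Σt·ln v − Σt·Σln v)/(n·Σ(t)² − (Σt)²) = (6·-24.7783 − 21.0000·-1.7338)/225.0000 = -0.49893; ln C = (Σln v − k·Σt)/n = 1.45729.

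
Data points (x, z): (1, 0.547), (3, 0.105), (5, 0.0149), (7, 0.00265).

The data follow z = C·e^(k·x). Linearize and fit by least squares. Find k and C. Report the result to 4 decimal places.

With ln zᵢ as the transformed response and xᵢ as the regressor:
Sums: Σx = 16.0000, Σ(x)² = 84.0000, Σln z = -12.9967, Σx·ln z = -69.9290.
Normal system: [[84.0000, 16.0000]; [16.0000, 4]]·[k, ln C]ᵀ = [-69.9290, -12.9967]ᵀ.
Slope k = (n·Σx·ln z − Σx·Σln z)/(n·Σ(x)² − (Σx)²) = (4·-69.9290 − 16.0000·-12.9967)/80.0000 = -0.89711; ln C = (Σln z − k·Σx)/n = 0.33928, so C = exp(0.33928) = 1.40394.

k = -0.8971, C = 1.4039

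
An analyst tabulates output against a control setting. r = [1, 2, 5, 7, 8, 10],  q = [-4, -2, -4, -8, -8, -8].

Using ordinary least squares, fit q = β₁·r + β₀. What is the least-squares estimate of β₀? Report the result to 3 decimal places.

β₀ = -2.000

Forming MᵀM = [[243, 33]; [33, 6]] and Mᵀq = [-228, -34]ᵀ gives MᵀM·[β₁, β₀]ᵀ = Mᵀq.
Eliminating β₀: 6·(row 1) − 33·(row 2) gives 369·β₁ = 6·(-228) − 33·(-34) = -246, so β₁ = -2/3.
Then β₀ = ((-34) − 33·(-2/3))/6 = -2.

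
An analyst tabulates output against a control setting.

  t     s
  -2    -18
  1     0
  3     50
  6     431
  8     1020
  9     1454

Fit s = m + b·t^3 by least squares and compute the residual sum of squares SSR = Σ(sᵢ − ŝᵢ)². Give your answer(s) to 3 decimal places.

Setting ∂/∂m … = 0 gives: 6·m + 1477·b = 2937;  1477·m + 841035·b = 1676796.
(Σ1 = 6, Σt^3 = 1477, Σt^3·t^3 = 841035, Σs = 2937, Σt^3·s = 1676796.)
Eliminating b: 841035·(row 1) − 1477·(row 2) gives 2864681·m = 841035·2937 − 1477·1676796 = -6507897, so m = -6507897/2864681.
Then b = (1676796 − 1477·(-6507897/2864681))/841035 = 5722827/2864681.
Residuals: 726255/2864681, 785070/2864681, -4774382/2864681, 5054776/2864681, -1604907/2864681, -186812/2864681; SSR = 18186978/2864681.

SSR = 6.349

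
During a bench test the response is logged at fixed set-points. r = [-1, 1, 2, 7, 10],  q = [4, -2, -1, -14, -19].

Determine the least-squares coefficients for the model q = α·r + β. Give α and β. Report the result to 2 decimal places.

With design matrix X, XᵀX = [[155, 19]; [19, 5]] and Xᵀq = [-296, -32]ᵀ.
Δ = 155·5 − 19² = 414.
α = ((-296)·5 − 19·(-32))/414 = -436/207; β = (155·(-32) − 19·(-296))/414 = 332/207.

α = -2.11, β = 1.60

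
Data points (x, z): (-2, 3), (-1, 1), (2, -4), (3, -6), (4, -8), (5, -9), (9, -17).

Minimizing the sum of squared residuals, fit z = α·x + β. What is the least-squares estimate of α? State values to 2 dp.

α = -1.79

AᵀA·[α, β]ᵀ = Aᵀz reads: 140·α + 20·β = -263;  20·α + 7·β = -40.
(Σx·x = 140, Σx = 20, Σ1 = 7, Σx·z = -263, Σz = -40.)
Eliminating β: 7·(row 1) − 20·(row 2) gives 580·α = 7·(-263) − 20·(-40) = -1041, so α = -1041/580.
Then β = ((-40) − 20·(-1041/580))/7 = -17/29.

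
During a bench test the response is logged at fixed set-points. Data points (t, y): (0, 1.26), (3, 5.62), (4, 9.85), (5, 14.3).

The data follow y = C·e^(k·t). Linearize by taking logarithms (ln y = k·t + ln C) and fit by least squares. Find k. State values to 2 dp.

Taking logs, ln y = k·t + ln C, so regress ln y on t.
Σt = 12.0000, Σ(t)² = 50.0000, Σln y = 6.9052, Σt·ln y = 27.6302.
Equations: 50.0000·k + 12.0000·ln C = 27.6302;  12.0000·k + 4·ln C = 6.9052.
Solving (det = 56.0000): k = 0.49390, ln C = 0.24458.

k = 0.49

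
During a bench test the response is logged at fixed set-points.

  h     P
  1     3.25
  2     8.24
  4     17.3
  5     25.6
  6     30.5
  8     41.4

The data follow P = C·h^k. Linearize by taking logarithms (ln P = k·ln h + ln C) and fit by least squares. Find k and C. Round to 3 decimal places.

k = 1.226, C = 3.348

Taking logs, ln P = k·ln h + ln C, so regress ln P on ln h.
Sums: Σln h = 7.5601, Σ(ln h)² = 12.5270, Σln P = 16.5220, Σln h·ln P = 24.4986.
Normal system: [[12.5270, 7.5601]; [7.5601, 6]]·[k, ln C]ᵀ = [24.4986, 16.5220]ᵀ.
Δ = 12.5270·6 − (7.5601)² = 18.0074; k = (24.4986·6 − 7.5601·16.5220)/18.0074 = 1.22640, ln C = (12.5270·16.5220 − 7.5601·24.4986)/18.0074 = 1.20838, so C = exp(1.20838) = 3.34805.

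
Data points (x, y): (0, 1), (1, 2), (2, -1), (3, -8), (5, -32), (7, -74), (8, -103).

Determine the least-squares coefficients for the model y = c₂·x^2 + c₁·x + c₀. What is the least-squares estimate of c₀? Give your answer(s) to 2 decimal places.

c₀ = 0.49

Forming AᵀA = [[7220, 1016, 152]; [1016, 152, 26]; [152, 26, 7]] and Aᵀy = [-11092, -1526, -215]ᵀ gives AᵀA·[c₂, c₁, c₀]ᵀ = Aᵀy.
Inverting the 3×3 Gram matrix, [c₂, c₁, c₀]ᵀ = [-12101/5889, 21269/5889, 963/1963]ᵀ.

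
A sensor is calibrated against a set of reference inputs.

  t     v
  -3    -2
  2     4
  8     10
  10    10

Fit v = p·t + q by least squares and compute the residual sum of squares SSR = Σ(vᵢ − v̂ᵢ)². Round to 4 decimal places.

From the data, Σt·t = 177, Σt = 17, Σ1 = 4.
For Xᵀv: Σt·v = 194, Σv = 22.
Determinant 177·4 − 17² = 419.
p = (194·4 − 17·22)/419 = 402/419; q = (177·22 − 17·194)/419 = 596/419.
Residuals: -228/419, 276/419, 378/419, -426/419; SSR = 1080/419.

SSR = 2.5776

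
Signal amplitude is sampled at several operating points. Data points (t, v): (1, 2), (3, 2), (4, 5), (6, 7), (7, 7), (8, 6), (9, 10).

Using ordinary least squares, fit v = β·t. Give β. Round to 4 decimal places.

Normal-equation sums: Σt·t = 256.
And Σt·v = 257.
MᵀM·[β]ᵀ = Mᵀv becomes [[256]]·[β]ᵀ = [257]ᵀ.
Hence β = 257 / 256 ≈ 1.00391.

β = 1.0039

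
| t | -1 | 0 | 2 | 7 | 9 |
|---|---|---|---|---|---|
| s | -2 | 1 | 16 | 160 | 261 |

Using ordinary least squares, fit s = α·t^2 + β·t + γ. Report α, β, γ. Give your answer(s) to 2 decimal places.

α = 2.94, β = 2.55, γ = -0.89

With design matrix A, AᵀA = [[8979, 1079, 135]; [1079, 135, 17]; [135, 17, 5]] and Aᵀs = [29043, 3503, 436]ᵀ.
Row-reducing yields α = 201373/68462, β = 174651/68462, γ = -30499/34231.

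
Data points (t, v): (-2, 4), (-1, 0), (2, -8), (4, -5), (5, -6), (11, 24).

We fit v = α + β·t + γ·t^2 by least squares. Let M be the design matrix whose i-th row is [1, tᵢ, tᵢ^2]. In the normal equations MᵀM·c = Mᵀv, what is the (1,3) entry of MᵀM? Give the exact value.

171

Row 1 ↔ basis 1, column 3 ↔ basis t^2, so (MᵀM)_{1,3} = Σᵢ t^2 = (1)·(4) + (1)·(1) + (1)·(4) + (1)·(16) + (1)·(25) + (1)·(121) = 171.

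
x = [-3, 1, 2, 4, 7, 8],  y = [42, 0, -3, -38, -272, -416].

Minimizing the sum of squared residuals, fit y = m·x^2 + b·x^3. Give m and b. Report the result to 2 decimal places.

The normal system AᵀA·[m, b]ᵀ = Aᵀy is [[6851, 50389]; [50389, 384683]]·[m, b]ᵀ = [-40194, -309878]ᵀ.
Determinant 6851·384683 − 50389² = 96411912.
m = ((-40194)·384683 − 50389·(-309878))/96411912 = 19061755/12051489; b = (6851·(-309878) − 50389·(-40194))/96411912 = -12204839/12051489.

m = 1.58, b = -1.01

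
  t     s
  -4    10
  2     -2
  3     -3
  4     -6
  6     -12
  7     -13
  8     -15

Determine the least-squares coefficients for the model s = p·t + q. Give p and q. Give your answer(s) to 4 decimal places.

Normal-equation sums: Σt·t = 194, Σt = 26, Σ1 = 7.
And Σt·s = -360, Σs = -41.
Δ = 194·7 − 26² = 682.
p = ((-360)·7 − 26·(-41))/682 = -727/341; q = (194·(-41) − 26·(-360))/682 = 703/341.

p = -2.1320, q = 2.0616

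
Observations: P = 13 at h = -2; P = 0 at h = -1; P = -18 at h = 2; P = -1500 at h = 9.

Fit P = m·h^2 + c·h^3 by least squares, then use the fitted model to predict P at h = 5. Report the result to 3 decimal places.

Compute the Gram sums: Σh^2·h^2 = 6594, Σh^2·h^3 = 59048, Σh^3·h^3 = 531570.
Moment sums: Σh^2·P = -121520, Σh^3·P = -1093748.
AᵀA·[m, c]ᵀ = AᵀP becomes [[6594, 59048]; [59048, 531570]]·[m, c]ᵀ = [-121520, -1093748]ᵀ.
Determinant 6594·531570 − 59048² = 18506276.
m = ((-121520)·531570 − 59048·(-1093748))/18506276 = -3188624/4626569; c = (6594·(-1093748) − 59048·(-121520))/18506276 = -9165338/4626569.
At h = 5: P̂ = (-3188624/4626569)·(25) + (-9165338/4626569)·(125) = -1225382850/4626569.

P̂ = -264.858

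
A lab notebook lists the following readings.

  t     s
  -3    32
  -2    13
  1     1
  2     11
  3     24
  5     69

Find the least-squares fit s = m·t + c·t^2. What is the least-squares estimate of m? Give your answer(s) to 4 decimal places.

With design matrix M, MᵀM = [[52, 126]; [126, 820]] and Mᵀs = [318, 2326]ᵀ.
Eliminating c: 820·(row 1) − 126·(row 2) gives 26764·m = 820·318 − 126·2326 = -32316, so m = -8079/6691.
Then c = (2326 − 126·(-8079/6691))/820 = 20221/6691.

m = -1.2074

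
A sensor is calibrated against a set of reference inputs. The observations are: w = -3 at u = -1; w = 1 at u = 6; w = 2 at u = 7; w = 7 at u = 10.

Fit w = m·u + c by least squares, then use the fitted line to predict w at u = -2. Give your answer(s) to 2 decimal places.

MᵀM·[m, c]ᵀ = Mᵀw reads: 186·m + 22·c = 93;  22·m + 4·c = 7.
(Σu·u = 186, Σu = 22, Σ1 = 4, Σu·w = 93, Σw = 7.)
Eliminating c: 4·(row 1) − 22·(row 2) gives 260·m = 4·93 − 22·7 = 218, so m = 109/130.
Then c = (7 − 22·(109/130))/4 = -186/65.
At u = -2: ŵ = (109/130)·(-2) + (-186/65)·(1) = -59/13.

ŵ = -4.54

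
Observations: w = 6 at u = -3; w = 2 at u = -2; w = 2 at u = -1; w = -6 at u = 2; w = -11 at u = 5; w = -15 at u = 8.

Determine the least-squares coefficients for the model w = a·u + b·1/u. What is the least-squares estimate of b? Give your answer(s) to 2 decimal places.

Forming AᵀA = [[107, 6]; [6, 24001/14400]] and Aᵀw = [-211, -483/40]ᵀ gives AᵀA·[a, b]ᵀ = Aᵀw.
det = 107·(24001/14400) − 6² = 2049707/14400.
a = ((-211)·(24001/14400) − 6·(-483/40))/(2049707/14400) = -4020931/2049707; b = (107·(-483/40) − 6·(-211))/(2049707/14400) = -374760/2049707.

b = -0.18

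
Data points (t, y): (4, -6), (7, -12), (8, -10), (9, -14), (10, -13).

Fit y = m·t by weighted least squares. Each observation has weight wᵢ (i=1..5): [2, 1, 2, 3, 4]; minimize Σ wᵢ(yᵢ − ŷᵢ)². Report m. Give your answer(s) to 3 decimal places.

Setting ∂/∂m … = 0 gives: 852·m = -1190.
(Σwᵢ·t·t = 852, Σwᵢ·t·y = -1190.)
m = (-1190)/852 = -1.39671.

m = -1.397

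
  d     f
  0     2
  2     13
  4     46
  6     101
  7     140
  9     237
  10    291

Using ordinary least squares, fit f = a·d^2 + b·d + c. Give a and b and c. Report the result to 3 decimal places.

a = 3.055, b = -1.671, c = 2.834

Forming AᵀA = [[20530, 2360, 286]; [2360, 286, 38]; [286, 38, 7]] and Aᵀf = [59581, 6839, 830]ᵀ gives AᵀA·[a, b, c]ᵀ = Aᵀf.
Solving the 3×3 system (Gaussian elimination) gives a = 21035/6886, b = -103561/61974, c = 87832/30987.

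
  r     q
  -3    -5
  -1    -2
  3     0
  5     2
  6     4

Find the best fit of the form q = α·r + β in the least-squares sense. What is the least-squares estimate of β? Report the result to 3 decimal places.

The normal system MᵀM·[α, β]ᵀ = Mᵀq is [[80, 10]; [10, 5]]·[α, β]ᵀ = [51, -1]ᵀ.
Δ = 80·5 − 10² = 300.
α = (51·5 − 10·(-1))/300 = 53/60; β = (80·(-1) − 10·51)/300 = -59/30.

β = -1.967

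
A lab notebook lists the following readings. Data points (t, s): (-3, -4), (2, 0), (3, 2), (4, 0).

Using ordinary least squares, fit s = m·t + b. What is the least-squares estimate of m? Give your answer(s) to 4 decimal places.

m = 0.7241

XᵀX·[m, b]ᵀ = Xᵀs reads: 38·m + 6·b = 18;  6·m + 4·b = -2.
Determinant 38·4 − 6² = 116.
m = (18·4 − 6·(-2))/116 = 21/29; b = (38·(-2) − 6·18)/116 = -46/29.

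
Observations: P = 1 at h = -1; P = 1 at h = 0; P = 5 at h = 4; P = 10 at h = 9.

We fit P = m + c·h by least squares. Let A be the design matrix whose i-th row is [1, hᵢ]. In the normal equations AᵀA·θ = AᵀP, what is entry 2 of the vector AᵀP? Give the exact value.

109

Entry 2 ↔ basis h, so (AᵀP)_{2} = Σᵢ (h)·Pᵢ = (-1)·(1) + (0)·(1) + (4)·(5) + (9)·(10) = 109.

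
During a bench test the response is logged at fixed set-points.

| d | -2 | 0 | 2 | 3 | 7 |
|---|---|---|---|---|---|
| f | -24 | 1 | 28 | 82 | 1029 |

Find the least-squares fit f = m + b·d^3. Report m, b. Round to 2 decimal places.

From the data, Σ1 = 5, Σd^3 = 370, Σd^3·d^3 = 118506.
For Mᵀf: Σf = 1116, Σd^3·f = 355577.
det = 5·118506 − 370² = 455630.
m = (1116·118506 − 370·355577)/455630 = 49229/32545; b = (5·355577 − 370·1116)/455630 = 38999/13018.

m = 1.51, b = 3.00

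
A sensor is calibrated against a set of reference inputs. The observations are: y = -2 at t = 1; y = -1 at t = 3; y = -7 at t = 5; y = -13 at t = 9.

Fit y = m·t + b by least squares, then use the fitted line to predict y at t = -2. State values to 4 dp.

ŷ = 4.1857

Sums needed: Σt·t = 116, Σt = 18, Σ1 = 4.
And Σt·y = -157, Σy = -23.
Eliminating b: 4·(row 1) − 18·(row 2) gives 140·m = 4·(-157) − 18·(-23) = -214, so m = -107/70.
Then b = ((-23) − 18·(-107/70))/4 = 79/70.
At t = -2: ŷ = (-107/70)·(-2) + (79/70)·(1) = 293/70.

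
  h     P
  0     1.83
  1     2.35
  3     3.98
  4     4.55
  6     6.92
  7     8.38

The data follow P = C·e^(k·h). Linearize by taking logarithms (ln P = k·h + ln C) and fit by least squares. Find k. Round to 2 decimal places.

k = 0.22

Linearized form: ln P = k·h + ln C. From the 6 transformed points,
Over the data: Σh = 21.0000, Σ(h)² = 111.0000, Σln P = 8.4154, Σh·ln P = 37.5462.
Normal system: [[111.0000, 21.0000]; [21.0000, 6]]·[k, ln C]ᵀ = [37.5462, 8.4154]ᵀ.
Δ = 111.0000·6 − (21.0000)² = 225.0000; k = (37.5462·6 − 21.0000·8.4154)/225.0000 = 0.21579, ln C = (111.0000·8.4154 − 21.0000·37.5462)/225.0000 = 0.64729.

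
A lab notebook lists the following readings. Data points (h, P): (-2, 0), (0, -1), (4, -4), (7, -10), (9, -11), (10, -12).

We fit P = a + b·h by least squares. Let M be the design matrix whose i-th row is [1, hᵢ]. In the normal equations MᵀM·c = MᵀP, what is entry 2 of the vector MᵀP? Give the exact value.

-305

Entry 2 ↔ basis h, so (MᵀP)_{2} = Σᵢ (h)·Pᵢ = (-2)·(0) + (0)·(-1) + (4)·(-4) + (7)·(-10) + (9)·(-11) + (10)·(-12) = -305.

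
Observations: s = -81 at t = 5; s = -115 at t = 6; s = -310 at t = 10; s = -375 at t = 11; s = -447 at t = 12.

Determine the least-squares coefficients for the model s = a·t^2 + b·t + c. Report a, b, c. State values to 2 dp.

a = -3.21, b = 2.42, c = -13.24

Forming AᵀA = [[47298, 4400, 426]; [4400, 426, 44]; [426, 44, 5]] and Aᵀs = [-146908, -13684, -1328]ᵀ gives AᵀA·[a, b, c]ᵀ = Aᵀs.
Inverting the 3×3 Gram matrix, [a, b, c]ᵀ = [-11430/3559, 8602/3559, -47132/3559]ᵀ.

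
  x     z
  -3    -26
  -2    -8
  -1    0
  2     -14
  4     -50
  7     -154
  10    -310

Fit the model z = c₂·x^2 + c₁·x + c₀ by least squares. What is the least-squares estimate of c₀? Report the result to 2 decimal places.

c₀ = 0.99

Forming MᵀM = [[12771, 1379, 183]; [1379, 183, 17]; [183, 17, 7]] and Mᵀz = [-39668, -4312, -562]ᵀ gives MᵀM·[c₂, c₁, c₀]ᵀ = Mᵀz.
Solving the 3×3 system (Gaussian elimination) gives c₂ = -196275/64607, c₁ = -49205/64607, c₀ = 63668/64607.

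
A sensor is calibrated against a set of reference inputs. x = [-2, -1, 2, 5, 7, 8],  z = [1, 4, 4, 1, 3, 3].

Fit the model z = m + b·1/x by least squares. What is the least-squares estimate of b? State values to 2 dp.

b = -0.05

MᵀM·[m, b]ᵀ = Mᵀz reads: 6·m + (-149/280)·b = 16;  (-149/280)·m + (123561/78400)·b = -419/280.
(Σ1 = 6, Σ1/x = -149/280, Σ1/x·1/x = 123561/78400, Σz = 16, Σ1/x·z = -419/280.)
Δ = 6·(123561/78400) − (-149/280)² = 143833/15680.
m = (16·(123561/78400) − (-149/280)·(-419/280))/(143833/15680) = 382909/143833; b = (6·(-419/280) − (-149/280)·16)/(143833/15680) = -7280/143833.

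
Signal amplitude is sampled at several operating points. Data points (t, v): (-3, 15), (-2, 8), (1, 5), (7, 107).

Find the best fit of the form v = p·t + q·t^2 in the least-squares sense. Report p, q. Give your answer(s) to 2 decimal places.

p = 0.95, q = 2.05

The normal equations are: 63·p + 309·q = 693;  309·p + 2499·q = 5415.
Eliminating q: 2499·(row 1) − 309·(row 2) gives 61956·p = 2499·693 − 309·5415 = 58572, so p = 1627/1721.
Then q = (5415 − 309·(1627/1721))/2499 = 3528/1721.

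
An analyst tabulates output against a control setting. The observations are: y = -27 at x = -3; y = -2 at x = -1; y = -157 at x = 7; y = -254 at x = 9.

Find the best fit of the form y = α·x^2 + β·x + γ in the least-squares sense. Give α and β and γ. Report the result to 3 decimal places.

α = -3.050, β = -0.758, γ = -0.977

Normal-equation sums: Σx^2·x^2 = 9044, Σx^2·x = 1044, Σx^2 = 140, Σx·x = 140, Σx = 12, Σ1 = 4.
And Σx^2·y = -28512, Σx·y = -3302, Σy = -440.
Normal equations: [[9044, 1044, 140]; [1044, 140, 12]; [140, 12, 4]]·[α, β, γ]ᵀ = [-28512, -3302, -440]ᵀ.
Solving the 3×3 system (Gaussian elimination) gives α = -61/20, β = -197/260, γ = -127/130.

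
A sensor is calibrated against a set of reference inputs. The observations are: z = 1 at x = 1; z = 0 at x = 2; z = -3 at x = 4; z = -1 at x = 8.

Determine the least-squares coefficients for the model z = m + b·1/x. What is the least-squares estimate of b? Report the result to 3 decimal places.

Entries of MᵀM: Σ1 = 4, Σ1/x = 15/8, Σ1/x·1/x = 85/64.
And Σz = -3, Σ1/x·z = 1/8.
So MᵀM·[m, b]ᵀ = Mᵀz: [[4, 15/8]; [15/8, 85/64]]·[m, b]ᵀ = [-3, 1/8]ᵀ.
Determinant 4·(85/64) − (15/8)² = 115/64.
m = ((-3)·(85/64) − (15/8)·(1/8))/(115/64) = -54/23; b = (4·(1/8) − (15/8)·(-3))/(115/64) = 392/115.

b = 3.409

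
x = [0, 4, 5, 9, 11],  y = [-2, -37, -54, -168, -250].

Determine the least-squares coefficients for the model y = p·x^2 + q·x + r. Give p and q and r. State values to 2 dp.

The normal system AᵀA·[p, q, r]ᵀ = Aᵀy is [[22083, 2249, 243]; [2249, 243, 29]; [243, 29, 5]]·[p, q, r]ᵀ = [-45800, -4680, -511]ᵀ.
Solving the 3×3 system (Gaussian elimination) gives p = -159113/79384, q = -35395/79384, r = -87431/39692.

p = -2.00, q = -0.45, r = -2.20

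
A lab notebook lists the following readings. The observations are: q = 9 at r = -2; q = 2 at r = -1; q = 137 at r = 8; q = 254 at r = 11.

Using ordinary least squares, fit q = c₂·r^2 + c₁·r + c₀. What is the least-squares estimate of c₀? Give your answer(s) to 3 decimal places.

c₀ = 1.524

Setting ∂/∂c₂ … = 0 gives: 18754·c₂ + 1834·c₁ + 190·c₀ = 39540;  1834·c₂ + 190·c₁ + 16·c₀ = 3870;  190·c₂ + 16·c₁ + 4·c₀ = 402.
Inverting the 3×3 Gram matrix, [c₂, c₁, c₀]ᵀ = [8149/4021, 2726/4021, 6129/4021]ᵀ.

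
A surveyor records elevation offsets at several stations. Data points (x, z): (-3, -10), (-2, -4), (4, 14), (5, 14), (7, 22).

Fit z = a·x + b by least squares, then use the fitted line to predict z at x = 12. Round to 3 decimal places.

ẑ = 36.898

Forming MᵀM = [[103, 11]; [11, 5]] and Mᵀz = [318, 36]ᵀ gives MᵀM·[a, b]ᵀ = Mᵀz.
det = 103·5 − 11² = 394.
a = (318·5 − 11·36)/394 = 597/197; b = (103·36 − 11·318)/394 = 105/197.
At x = 12: ẑ = (597/197)·(12) + (105/197)·(1) = 7269/197.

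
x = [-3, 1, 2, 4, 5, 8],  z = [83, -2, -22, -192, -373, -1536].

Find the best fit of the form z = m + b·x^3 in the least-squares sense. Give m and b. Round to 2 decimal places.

m = 1.49, b = -3.00

Setting ∂/∂m … = 0 gives: 6·m + 683·b = -2042;  683·m + 282659·b = -847764.
(Σ1 = 6, Σx^3 = 683, Σx^3·x^3 = 282659, Σz = -2042, Σx^3·z = -847764.)
Eliminating b: 282659·(row 1) − 683·(row 2) gives 1229465·m = 282659·(-2042) − 683·(-847764) = 1833134, so m = 1833134/1229465.
Then b = ((-847764) − 683·(1833134/1229465))/282659 = -3691898/1229465.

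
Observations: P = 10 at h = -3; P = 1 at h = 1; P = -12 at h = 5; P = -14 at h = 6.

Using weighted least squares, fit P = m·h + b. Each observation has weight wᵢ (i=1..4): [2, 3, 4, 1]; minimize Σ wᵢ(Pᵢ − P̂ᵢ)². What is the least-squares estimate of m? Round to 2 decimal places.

m = -2.80

Entries of MᵀWM: Σwᵢ·h·h = 157, Σwᵢ·h = 23, Σwᵢ·1 = 10.
Moment sums: Σwᵢ·h·P = -381, Σwᵢ·P = -39.
So MᵀWM·[m, b]ᵀ = MᵀWP: [[157, 23]; [23, 10]]·[m, b]ᵀ = [-381, -39]ᵀ.
Determinant 157·10 − 23² = 1041.
m = ((-381)·10 − 23·(-39))/1041 = -971/347; b = (157·(-39) − 23·(-381))/1041 = 880/347.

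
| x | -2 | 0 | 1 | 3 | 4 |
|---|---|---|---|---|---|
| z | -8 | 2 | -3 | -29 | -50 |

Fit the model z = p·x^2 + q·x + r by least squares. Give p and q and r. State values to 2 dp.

p = -2.93, q = -1.23, r = 1.43

Entries of AᵀA: Σx^2·x^2 = 354, Σx^2·x = 84, Σx^2 = 30, Σx·x = 30, Σx = 6, Σ1 = 5.
And Σx^2·z = -1096, Σx·z = -274, Σz = -88.
Row-reducing yields p = -676/231, q = -283/231, r = 10/7.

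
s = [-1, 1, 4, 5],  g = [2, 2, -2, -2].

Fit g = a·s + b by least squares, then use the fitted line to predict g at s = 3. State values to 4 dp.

Compute the Gram sums: Σs·s = 43, Σs = 9, Σ1 = 4.
Right-hand side: Σs·g = -18, Σg = 0.
AᵀA·[a, b]ᵀ = Aᵀg becomes [[43, 9]; [9, 4]]·[a, b]ᵀ = [-18, 0]ᵀ.
Eliminating b: 4·(row 1) − 9·(row 2) gives 91·a = 4·(-18) − 9·0 = -72, so a = -72/91.
Then b = (0 − 9·(-72/91))/4 = 162/91.
At s = 3: ĝ = (-72/91)·(3) + (162/91)·(1) = -54/91.

ĝ = -0.5934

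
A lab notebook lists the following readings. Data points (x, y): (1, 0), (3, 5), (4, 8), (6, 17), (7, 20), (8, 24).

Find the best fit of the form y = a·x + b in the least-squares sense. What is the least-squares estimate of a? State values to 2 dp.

MᵀM·[a, b]ᵀ = Mᵀy reads: 175·a + 29·b = 481;  29·a + 6·b = 74.
Eliminating b: 6·(row 1) − 29·(row 2) gives 209·a = 6·481 − 29·74 = 740, so a = 740/209.
Then b = (74 − 29·(740/209))/6 = -999/209.

a = 3.54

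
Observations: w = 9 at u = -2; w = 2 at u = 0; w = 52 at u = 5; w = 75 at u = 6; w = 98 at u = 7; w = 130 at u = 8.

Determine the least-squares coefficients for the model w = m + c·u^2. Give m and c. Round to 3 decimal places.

The normal system MᵀM·[m, c]ᵀ = Mᵀw is [[6, 178]; [178, 8434]]·[m, c]ᵀ = [366, 17158]ᵀ.
Eliminating c: 8434·(row 1) − 178·(row 2) gives 18920·m = 8434·366 − 178·17158 = 32720, so m = 818/473.
Then c = (17158 − 178·(818/473))/8434 = 945/473.

m = 1.729, c = 1.998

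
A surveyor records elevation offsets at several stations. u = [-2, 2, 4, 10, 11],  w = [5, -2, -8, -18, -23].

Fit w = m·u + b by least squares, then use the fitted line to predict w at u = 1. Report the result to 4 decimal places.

Normal-equation sums: Σu·u = 245, Σu = 25, Σ1 = 5.
For Aᵀw: Σu·w = -479, Σw = -46.
Normal equations: [[245, 25]; [25, 5]]·[m, b]ᵀ = [-479, -46]ᵀ.
Eliminating b: 5·(row 1) − 25·(row 2) gives 600·m = 5·(-479) − 25·(-46) = -1245, so m = -83/40.
Then b = ((-46) − 25·(-83/40))/5 = 47/40.
At u = 1: ŵ = (-83/40)·(1) + (47/40)·(1) = -9/10.

ŵ = -0.9000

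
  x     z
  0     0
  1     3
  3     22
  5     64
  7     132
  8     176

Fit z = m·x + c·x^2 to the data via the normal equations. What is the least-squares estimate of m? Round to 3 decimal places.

m = -1.739

Normal-equation sums: Σx·x = 148, Σx·x^2 = 1008, Σx^2·x^2 = 7204.
Moment sums: Σx·z = 2721, Σx^2·z = 19533.
AᵀA·[m, c]ᵀ = Aᵀz becomes [[148, 1008]; [1008, 7204]]·[m, c]ᵀ = [2721, 19533]ᵀ.
det = 148·7204 − 1008² = 50128.
m = (2721·7204 − 1008·19533)/50128 = -21795/12532; c = (148·19533 − 1008·2721)/50128 = 37029/12532.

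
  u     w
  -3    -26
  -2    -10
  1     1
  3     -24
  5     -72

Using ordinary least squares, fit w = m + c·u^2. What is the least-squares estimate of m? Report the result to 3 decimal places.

From the data, Σ1 = 5, Σu^2 = 48, Σu^2·u^2 = 804.
And Σw = -131, Σu^2·w = -2289.
So MᵀM·[m, c]ᵀ = Mᵀw: [[5, 48]; [48, 804]]·[m, c]ᵀ = [-131, -2289]ᵀ.
Determinant 5·804 − 48² = 1716.
m = ((-131)·804 − 48·(-2289))/1716 = 379/143; c = (5·(-2289) − 48·(-131))/1716 = -1719/572.

m = 2.650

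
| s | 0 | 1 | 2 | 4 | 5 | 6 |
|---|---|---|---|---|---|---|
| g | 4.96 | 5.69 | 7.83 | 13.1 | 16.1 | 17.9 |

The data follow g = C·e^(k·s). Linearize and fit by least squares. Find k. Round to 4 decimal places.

k = 0.2302

Linearized form: ln g = k·s + ln C. From the 6 transformed points,
XᵀX = [[82.0000, 18.0000]; [18.0000, 6]], rhs = [47.3480, 13.6343]ᵀ  (here Σs = 18.0000, Σ(s)² = 82.0000, Σln g = 13.6343, Σs·ln g = 47.3480).
Solving (det = 168.0000): k = 0.23018, ln C = 1.58184.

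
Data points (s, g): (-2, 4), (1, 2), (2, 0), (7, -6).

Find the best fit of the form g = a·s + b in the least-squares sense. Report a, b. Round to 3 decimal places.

a = -1.143, b = 2.286

With design matrix A, AᵀA = [[58, 8]; [8, 4]] and Aᵀg = [-48, 0]ᵀ.
Δ = 58·4 − 8² = 168.
a = ((-48)·4 − 8·0)/168 = -8/7; b = (58·0 − 8·(-48))/168 = 16/7.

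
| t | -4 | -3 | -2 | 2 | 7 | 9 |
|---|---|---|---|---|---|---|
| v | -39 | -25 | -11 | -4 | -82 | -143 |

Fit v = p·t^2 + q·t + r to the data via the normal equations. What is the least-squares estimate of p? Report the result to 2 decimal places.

p = -1.99

AᵀA·[p, q, r]ᵀ = Aᵀv reads: 9331·p + 981·q + 163·r = -16510;  981·p + 163·q + 9·r = -1616;  163·p + 9·q + 6·r = -304.
Solving the 3×3 system (Gaussian elimination) gives p = -1137703/571624, q = 1169461/571624, r = 47781/142906.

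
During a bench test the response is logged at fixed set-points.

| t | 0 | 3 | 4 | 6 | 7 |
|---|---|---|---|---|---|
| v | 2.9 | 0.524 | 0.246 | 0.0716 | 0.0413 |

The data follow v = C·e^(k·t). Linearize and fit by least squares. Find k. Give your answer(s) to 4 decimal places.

k = -0.6149

With ln vᵢ as the transformed response and tᵢ as the regressor:
AᵀA = [[110.0000, 20.0000]; [20.0000, 5]], rhs = [-45.6767, -6.8075]ᵀ  (here Σt = 20.0000, Σ(t)² = 110.0000, Σln v = -6.8075, Σt·ln v = -45.6767).
Slope k = (n·Σt·ln v − Σt·Σln v)/(n·Σ(t)² − (Σt)²) = (5·-45.6767 − 20.0000·-6.8075)/150.0000 = -0.61489; ln C = (Σln v − k·Σt)/n = 1.09804.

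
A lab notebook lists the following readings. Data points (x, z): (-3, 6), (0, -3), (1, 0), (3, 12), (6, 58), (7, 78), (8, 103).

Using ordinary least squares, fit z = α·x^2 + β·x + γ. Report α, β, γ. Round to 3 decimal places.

From the data, Σx^2·x^2 = 7956, Σx^2·x = 1072, Σx^2 = 168, Σx·x = 168, Σx = 22, Σ1 = 7.
Moment sums: Σx^2·z = 12664, Σx·z = 1736, Σz = 254.
So MᵀM·[α, β, γ]ᵀ = Mᵀz: [[7956, 1072, 168]; [1072, 168, 22]; [168, 22, 7]]·[α, β, γ]ᵀ = [12664, 1736, 254]ᵀ.
Row-reducing yields α = 60890/40241, β = 46637/40241, γ = -147760/40241.

α = 1.513, β = 1.159, γ = -3.672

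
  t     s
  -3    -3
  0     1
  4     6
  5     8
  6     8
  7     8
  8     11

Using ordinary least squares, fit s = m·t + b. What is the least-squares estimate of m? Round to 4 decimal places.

Sums needed: Σt·t = 199, Σt = 27, Σ1 = 7.
For Aᵀs: Σt·s = 265, Σs = 39.
AᵀA·[m, b]ᵀ = Aᵀs becomes [[199, 27]; [27, 7]]·[m, b]ᵀ = [265, 39]ᵀ.
Δ = 199·7 − 27² = 664.
m = (265·7 − 27·39)/664 = 401/332; b = (199·39 − 27·265)/664 = 303/332.

m = 1.2078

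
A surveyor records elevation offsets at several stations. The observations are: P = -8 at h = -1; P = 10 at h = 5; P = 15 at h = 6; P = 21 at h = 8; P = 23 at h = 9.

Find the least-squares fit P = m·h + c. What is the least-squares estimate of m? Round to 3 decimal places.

Setting ∂/∂m … = 0 gives: 207·m + 27·c = 523;  27·m + 5·c = 61.
Eliminating c: 5·(row 1) − 27·(row 2) gives 306·m = 5·523 − 27·61 = 968, so m = 484/153.
Then c = (61 − 27·(484/153))/5 = -83/17.

m = 3.163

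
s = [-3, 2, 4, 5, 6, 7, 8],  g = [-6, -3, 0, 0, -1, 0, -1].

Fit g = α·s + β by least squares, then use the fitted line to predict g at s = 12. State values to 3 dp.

ĝ = 2.560

With design matrix M, MᵀM = [[203, 29]; [29, 7]] and Mᵀg = [-2, -11]ᵀ.
Determinant 203·7 − 29² = 580.
α = ((-2)·7 − 29·(-11))/580 = 61/116; β = (203·(-11) − 29·(-2))/580 = -15/4.
At s = 12: ĝ = (61/116)·(12) + (-15/4)·(1) = 297/116.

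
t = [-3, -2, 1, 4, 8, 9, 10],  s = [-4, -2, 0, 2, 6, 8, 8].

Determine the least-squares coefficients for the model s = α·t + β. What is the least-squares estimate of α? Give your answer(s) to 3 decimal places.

α = 0.905

Normal-equation sums: Σt·t = 275, Σt = 27, Σ1 = 7.
Right-hand side: Σt·s = 224, Σs = 18.
So XᵀX·[α, β]ᵀ = Xᵀs: [[275, 27]; [27, 7]]·[α, β]ᵀ = [224, 18]ᵀ.
det = 275·7 − 27² = 1196.
α = (224·7 − 27·18)/1196 = 541/598; β = (275·18 − 27·224)/1196 = -549/598.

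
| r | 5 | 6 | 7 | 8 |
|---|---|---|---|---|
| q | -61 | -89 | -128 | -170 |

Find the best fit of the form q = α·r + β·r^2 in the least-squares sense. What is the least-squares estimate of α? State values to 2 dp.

MᵀM·[α, β]ᵀ = Mᵀq reads: 174·α + 1196·β = -3095;  1196·α + 8418·β = -21881.
Determinant 174·8418 − 1196² = 34316.
α = ((-3095)·8418 − 1196·(-21881))/34316 = 2521/746; β = (174·(-21881) − 1196·(-3095))/34316 = -52837/17158.

α = 3.38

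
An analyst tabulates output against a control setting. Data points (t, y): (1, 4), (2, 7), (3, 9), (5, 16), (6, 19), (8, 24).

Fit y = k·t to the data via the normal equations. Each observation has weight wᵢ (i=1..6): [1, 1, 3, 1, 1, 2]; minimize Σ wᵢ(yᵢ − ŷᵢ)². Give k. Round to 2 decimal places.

XᵀWX·[k]ᵀ = XᵀWy reads: 221·k = 677.
(Σwᵢ·t·t = 221, Σwᵢ·t·y = 677.)
Hence k = 677 / 221 ≈ 3.06335.

k = 3.06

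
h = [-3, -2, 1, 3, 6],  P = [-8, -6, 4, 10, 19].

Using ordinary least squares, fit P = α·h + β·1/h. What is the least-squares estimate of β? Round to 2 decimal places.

β = 0.53

The normal equations are: 59·α + 5·β = 184;  5·α + (3/2)·β = 97/6.
Eliminating β: (3/2)·(row 1) − 5·(row 2) gives (127/2)·α = (3/2)·184 − 5·(97/6) = 1171/6, so α = 1171/381.
Then β = ((97/6) − 5·(1171/381))/(3/2) = 203/381.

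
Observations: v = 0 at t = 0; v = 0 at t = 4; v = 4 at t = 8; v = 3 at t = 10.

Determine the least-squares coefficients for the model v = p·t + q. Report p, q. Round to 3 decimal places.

Compute the Gram sums: Σt·t = 180, Σt = 22, Σ1 = 4.
And Σt·v = 62, Σv = 7.
So AᵀA·[p, q]ᵀ = Aᵀv: [[180, 22]; [22, 4]]·[p, q]ᵀ = [62, 7]ᵀ.
Eliminating q: 4·(row 1) − 22·(row 2) gives 236·p = 4·62 − 22·7 = 94, so p = 47/118.
Then q = (7 − 22·(47/118))/4 = -26/59.

p = 0.398, q = -0.441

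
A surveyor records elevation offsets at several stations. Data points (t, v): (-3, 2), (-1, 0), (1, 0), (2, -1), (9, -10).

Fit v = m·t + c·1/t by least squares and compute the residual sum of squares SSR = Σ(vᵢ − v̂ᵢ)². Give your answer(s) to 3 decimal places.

SSR = 1.178

Compute the Gram sums: Σt·t = 96, Σt·1/t = 5, Σ1/t·1/t = 769/324.
For Mᵀv: Σt·v = -98, Σ1/t·v = -41/18.
det = 96·(769/324) − 5² = 5477/27.
m = ((-98)·(769/324) − 5·(-41/18))/(5477/27) = -17918/16431; c = (96·(-41/18) − 5·(-98))/(5477/27) = 7326/5477.
Residuals: -4522/5477, 4060/16431, -4060/16431, 8416/16431, -1830/5477; SSR = 19352/16431.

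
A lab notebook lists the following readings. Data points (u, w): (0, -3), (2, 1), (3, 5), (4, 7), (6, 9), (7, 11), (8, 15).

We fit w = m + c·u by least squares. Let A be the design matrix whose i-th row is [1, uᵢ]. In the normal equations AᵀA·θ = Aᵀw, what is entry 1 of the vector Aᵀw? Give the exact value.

Entry 1 ↔ basis 1, so (Aᵀw)_{1} = Σᵢ wᵢ = (1)·(-3) + (1)·(1) + (1)·(5) + (1)·(7) + (1)·(9) + (1)·(11) + (1)·(15) = 45.

45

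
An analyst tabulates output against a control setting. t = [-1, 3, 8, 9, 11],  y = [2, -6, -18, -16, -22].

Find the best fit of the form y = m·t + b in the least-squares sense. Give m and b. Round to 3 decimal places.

m = -1.979, b = -0.125

The normal equations are: 276·m + 30·b = -550;  30·m + 5·b = -60.
det = 276·5 − 30² = 480.
m = ((-550)·5 − 30·(-60))/480 = -95/48; b = (276·(-60) − 30·(-550))/480 = -1/8.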